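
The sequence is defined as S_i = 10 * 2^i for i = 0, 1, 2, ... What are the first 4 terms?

This is a geometric sequence.
i=0: S_0 = 10 * 2^0 = 10
i=1: S_1 = 10 * 2^1 = 20
i=2: S_2 = 10 * 2^2 = 40
i=3: S_3 = 10 * 2^3 = 80
The first 4 terms are: [10, 20, 40, 80]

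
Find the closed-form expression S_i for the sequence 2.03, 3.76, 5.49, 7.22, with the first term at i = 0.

Check differences: 3.76 - 2.03 = 1.73
5.49 - 3.76 = 1.73
Common difference d = 1.73.
First term a = 2.03.
Formula: S_i = 2.03 + 1.73*i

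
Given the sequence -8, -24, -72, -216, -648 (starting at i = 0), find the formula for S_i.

Check ratios: -24 / -8 = 3.0
Common ratio r = 3.
First term a = -8.
Formula: S_i = -8 * 3^i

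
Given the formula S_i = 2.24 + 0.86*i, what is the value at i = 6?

S_6 = 2.24 + 0.86*6 = 2.24 + 5.16 = 7.4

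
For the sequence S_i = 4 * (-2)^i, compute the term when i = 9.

S_9 = 4 * (-2)^9 = 4 * -512 = -2048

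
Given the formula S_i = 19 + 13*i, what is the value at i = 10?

S_10 = 19 + 13*10 = 19 + 130 = 149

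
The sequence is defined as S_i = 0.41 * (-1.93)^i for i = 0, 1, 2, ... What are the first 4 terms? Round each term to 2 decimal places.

This is a geometric sequence.
i=0: S_0 = 0.41 * (-1.93)^0 = 0.41
i=1: S_1 = 0.41 * (-1.93)^1 ≈ -0.79
i=2: S_2 = 0.41 * (-1.93)^2 ≈ 1.53
i=3: S_3 = 0.41 * (-1.93)^3 ≈ -2.95
The first 4 terms are: [0.41, -0.79, 1.53, -2.95]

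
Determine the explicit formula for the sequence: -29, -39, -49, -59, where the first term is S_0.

Check differences: -39 - -29 = -10
-49 - -39 = -10
Common difference d = -10.
First term a = -29.
Formula: S_i = -29 - 10*i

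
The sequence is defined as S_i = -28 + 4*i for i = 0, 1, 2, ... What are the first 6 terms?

This is an arithmetic sequence.
i=0: S_0 = -28 + 4*0 = -28
i=1: S_1 = -28 + 4*1 = -24
i=2: S_2 = -28 + 4*2 = -20
i=3: S_3 = -28 + 4*3 = -16
i=4: S_4 = -28 + 4*4 = -12
i=5: S_5 = -28 + 4*5 = -8
The first 6 terms are: [-28, -24, -20, -16, -12, -8]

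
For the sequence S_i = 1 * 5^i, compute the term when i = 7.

S_7 = 1 * 5^7 = 1 * 78125 = 78125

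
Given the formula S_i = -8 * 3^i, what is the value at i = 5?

S_5 = -8 * 3^5 = -8 * 243 = -1944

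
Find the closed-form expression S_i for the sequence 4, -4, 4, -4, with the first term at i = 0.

Check ratios: -4 / 4 = -1.0
Common ratio r = -1.
First term a = 4.
Formula: S_i = 4 * (-1)^i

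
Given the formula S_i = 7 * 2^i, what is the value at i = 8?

S_8 = 7 * 2^8 = 7 * 256 = 1792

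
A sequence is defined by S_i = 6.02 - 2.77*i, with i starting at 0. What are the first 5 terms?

This is an arithmetic sequence.
i=0: S_0 = 6.02 + -2.77*0 = 6.02
i=1: S_1 = 6.02 + -2.77*1 = 3.25
i=2: S_2 = 6.02 + -2.77*2 = 0.48
i=3: S_3 = 6.02 + -2.77*3 = -2.29
i=4: S_4 = 6.02 + -2.77*4 = -5.06
The first 5 terms are: [6.02, 3.25, 0.48, -2.29, -5.06]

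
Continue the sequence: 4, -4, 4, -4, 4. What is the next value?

Ratios: -4 / 4 = -1.0
This is a geometric sequence with common ratio r = -1.
Next term = 4 * -1 = -4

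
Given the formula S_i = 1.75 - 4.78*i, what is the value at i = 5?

S_5 = 1.75 + -4.78*5 = 1.75 + -23.9 = -22.15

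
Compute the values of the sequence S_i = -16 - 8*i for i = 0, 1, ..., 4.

This is an arithmetic sequence.
i=0: S_0 = -16 + -8*0 = -16
i=1: S_1 = -16 + -8*1 = -24
i=2: S_2 = -16 + -8*2 = -32
i=3: S_3 = -16 + -8*3 = -40
i=4: S_4 = -16 + -8*4 = -48
The first 5 terms are: [-16, -24, -32, -40, -48]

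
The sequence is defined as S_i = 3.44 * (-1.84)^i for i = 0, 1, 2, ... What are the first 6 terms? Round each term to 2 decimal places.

This is a geometric sequence.
i=0: S_0 = 3.44 * (-1.84)^0 = 3.44
i=1: S_1 = 3.44 * (-1.84)^1 ≈ -6.33
i=2: S_2 = 3.44 * (-1.84)^2 ≈ 11.65
i=3: S_3 = 3.44 * (-1.84)^3 ≈ -21.43
i=4: S_4 = 3.44 * (-1.84)^4 ≈ 39.43
i=5: S_5 = 3.44 * (-1.84)^5 ≈ -72.55
The first 6 terms are: [3.44, -6.33, 11.65, -21.43, 39.43, -72.55]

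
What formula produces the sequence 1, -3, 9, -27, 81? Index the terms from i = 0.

Check ratios: -3 / 1 = -3.0
Common ratio r = -3.
First term a = 1.
Formula: S_i = 1 * (-3)^i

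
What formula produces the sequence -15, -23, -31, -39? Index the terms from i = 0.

Check differences: -23 - -15 = -8
-31 - -23 = -8
Common difference d = -8.
First term a = -15.
Formula: S_i = -15 - 8*i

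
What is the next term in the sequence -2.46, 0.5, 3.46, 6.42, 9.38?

Differences: 0.5 - -2.46 = 2.96
This is an arithmetic sequence with common difference d = 2.96.
Next term = 9.38 + 2.96 = 12.34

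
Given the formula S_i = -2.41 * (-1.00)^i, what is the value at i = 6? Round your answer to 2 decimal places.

S_6 = -2.41 * (-1.0)^6 = -2.41 * 1 = -2.41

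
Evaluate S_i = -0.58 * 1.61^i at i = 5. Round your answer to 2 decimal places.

S_5 = -0.58 * 1.61^5 ≈ -0.58 * 10.8176 ≈ -6.27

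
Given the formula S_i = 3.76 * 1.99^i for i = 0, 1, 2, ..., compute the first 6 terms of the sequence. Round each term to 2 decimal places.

This is a geometric sequence.
i=0: S_0 = 3.76 * 1.99^0 = 3.76
i=1: S_1 = 3.76 * 1.99^1 ≈ 7.48
i=2: S_2 = 3.76 * 1.99^2 ≈ 14.89
i=3: S_3 = 3.76 * 1.99^3 ≈ 29.63
i=4: S_4 = 3.76 * 1.99^4 ≈ 58.97
i=5: S_5 = 3.76 * 1.99^5 ≈ 117.34
The first 6 terms are: [3.76, 7.48, 14.89, 29.63, 58.97, 117.34]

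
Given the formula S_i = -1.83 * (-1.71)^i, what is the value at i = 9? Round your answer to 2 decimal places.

S_9 = -1.83 * (-1.71)^9 ≈ -1.83 * -125.0158 ≈ 228.78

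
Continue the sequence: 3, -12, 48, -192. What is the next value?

Ratios: -12 / 3 = -4.0
This is a geometric sequence with common ratio r = -4.
Next term = -192 * -4 = 768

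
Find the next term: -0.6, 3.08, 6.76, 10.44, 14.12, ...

Differences: 3.08 - -0.6 = 3.68
This is an arithmetic sequence with common difference d = 3.68.
Next term = 14.12 + 3.68 = 17.8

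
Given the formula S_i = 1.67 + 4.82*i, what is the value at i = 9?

S_9 = 1.67 + 4.82*9 = 1.67 + 43.38 = 45.05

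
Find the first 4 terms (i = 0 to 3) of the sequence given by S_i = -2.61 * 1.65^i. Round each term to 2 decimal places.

This is a geometric sequence.
i=0: S_0 = -2.61 * 1.65^0 = -2.61
i=1: S_1 = -2.61 * 1.65^1 ≈ -4.31
i=2: S_2 = -2.61 * 1.65^2 ≈ -7.11
i=3: S_3 = -2.61 * 1.65^3 ≈ -11.72
The first 4 terms are: [-2.61, -4.31, -7.11, -11.72]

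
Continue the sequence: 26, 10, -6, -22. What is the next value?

Differences: 10 - 26 = -16
This is an arithmetic sequence with common difference d = -16.
Next term = -22 + -16 = -38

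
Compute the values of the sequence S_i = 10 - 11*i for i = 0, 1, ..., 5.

This is an arithmetic sequence.
i=0: S_0 = 10 + -11*0 = 10
i=1: S_1 = 10 + -11*1 = -1
i=2: S_2 = 10 + -11*2 = -12
i=3: S_3 = 10 + -11*3 = -23
i=4: S_4 = 10 + -11*4 = -34
i=5: S_5 = 10 + -11*5 = -45
The first 6 terms are: [10, -1, -12, -23, -34, -45]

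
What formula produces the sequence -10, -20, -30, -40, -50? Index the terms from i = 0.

Check differences: -20 - -10 = -10
-30 - -20 = -10
Common difference d = -10.
First term a = -10.
Formula: S_i = -10 - 10*i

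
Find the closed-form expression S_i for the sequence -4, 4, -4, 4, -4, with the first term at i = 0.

Check ratios: 4 / -4 = -1.0
Common ratio r = -1.
First term a = -4.
Formula: S_i = -4 * (-1)^i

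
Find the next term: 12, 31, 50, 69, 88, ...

Differences: 31 - 12 = 19
This is an arithmetic sequence with common difference d = 19.
Next term = 88 + 19 = 107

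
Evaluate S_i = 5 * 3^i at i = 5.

S_5 = 5 * 3^5 = 5 * 243 = 1215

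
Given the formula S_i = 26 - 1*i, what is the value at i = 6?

S_6 = 26 + -1*6 = 26 + -6 = 20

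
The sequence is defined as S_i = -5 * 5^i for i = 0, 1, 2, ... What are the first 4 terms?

This is a geometric sequence.
i=0: S_0 = -5 * 5^0 = -5
i=1: S_1 = -5 * 5^1 = -25
i=2: S_2 = -5 * 5^2 = -125
i=3: S_3 = -5 * 5^3 = -625
The first 4 terms are: [-5, -25, -125, -625]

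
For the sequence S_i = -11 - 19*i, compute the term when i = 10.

S_10 = -11 + -19*10 = -11 + -190 = -201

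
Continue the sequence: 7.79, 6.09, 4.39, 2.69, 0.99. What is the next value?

Differences: 6.09 - 7.79 = -1.7
This is an arithmetic sequence with common difference d = -1.7.
Next term = 0.99 + -1.7 = -0.71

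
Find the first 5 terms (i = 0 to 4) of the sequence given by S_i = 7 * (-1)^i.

This is a geometric sequence.
i=0: S_0 = 7 * (-1)^0 = 7
i=1: S_1 = 7 * (-1)^1 = -7
i=2: S_2 = 7 * (-1)^2 = 7
i=3: S_3 = 7 * (-1)^3 = -7
i=4: S_4 = 7 * (-1)^4 = 7
The first 5 terms are: [7, -7, 7, -7, 7]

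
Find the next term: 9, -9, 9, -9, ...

Ratios: -9 / 9 = -1.0
This is a geometric sequence with common ratio r = -1.
Next term = -9 * -1 = 9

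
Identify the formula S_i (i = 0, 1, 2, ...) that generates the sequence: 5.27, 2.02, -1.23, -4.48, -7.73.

Check differences: 2.02 - 5.27 = -3.25
-1.23 - 2.02 = -3.25
Common difference d = -3.25.
First term a = 5.27.
Formula: S_i = 5.27 - 3.25*i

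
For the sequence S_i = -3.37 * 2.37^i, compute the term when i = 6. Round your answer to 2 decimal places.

S_6 = -3.37 * 2.37^6 ≈ -3.37 * 177.2108 ≈ -597.2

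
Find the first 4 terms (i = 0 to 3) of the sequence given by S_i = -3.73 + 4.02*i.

This is an arithmetic sequence.
i=0: S_0 = -3.73 + 4.02*0 = -3.73
i=1: S_1 = -3.73 + 4.02*1 = 0.29
i=2: S_2 = -3.73 + 4.02*2 = 4.31
i=3: S_3 = -3.73 + 4.02*3 = 8.33
The first 4 terms are: [-3.73, 0.29, 4.31, 8.33]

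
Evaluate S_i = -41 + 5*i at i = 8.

S_8 = -41 + 5*8 = -41 + 40 = -1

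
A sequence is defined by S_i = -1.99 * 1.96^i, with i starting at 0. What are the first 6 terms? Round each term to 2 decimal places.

This is a geometric sequence.
i=0: S_0 = -1.99 * 1.96^0 = -1.99
i=1: S_1 = -1.99 * 1.96^1 ≈ -3.9
i=2: S_2 = -1.99 * 1.96^2 ≈ -7.64
i=3: S_3 = -1.99 * 1.96^3 ≈ -14.98
i=4: S_4 = -1.99 * 1.96^4 ≈ -29.37
i=5: S_5 = -1.99 * 1.96^5 ≈ -57.56
The first 6 terms are: [-1.99, -3.9, -7.64, -14.98, -29.37, -57.56]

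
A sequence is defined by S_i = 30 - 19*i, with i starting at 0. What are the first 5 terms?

This is an arithmetic sequence.
i=0: S_0 = 30 + -19*0 = 30
i=1: S_1 = 30 + -19*1 = 11
i=2: S_2 = 30 + -19*2 = -8
i=3: S_3 = 30 + -19*3 = -27
i=4: S_4 = 30 + -19*4 = -46
The first 5 terms are: [30, 11, -8, -27, -46]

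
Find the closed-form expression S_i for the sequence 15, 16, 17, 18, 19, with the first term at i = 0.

Check differences: 16 - 15 = 1
17 - 16 = 1
Common difference d = 1.
First term a = 15.
Formula: S_i = 15 + 1*i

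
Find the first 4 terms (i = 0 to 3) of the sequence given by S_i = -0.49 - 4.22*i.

This is an arithmetic sequence.
i=0: S_0 = -0.49 + -4.22*0 = -0.49
i=1: S_1 = -0.49 + -4.22*1 = -4.71
i=2: S_2 = -0.49 + -4.22*2 = -8.93
i=3: S_3 = -0.49 + -4.22*3 = -13.15
The first 4 terms are: [-0.49, -4.71, -8.93, -13.15]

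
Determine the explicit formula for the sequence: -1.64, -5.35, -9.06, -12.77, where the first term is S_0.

Check differences: -5.35 - -1.64 = -3.71
-9.06 - -5.35 = -3.71
Common difference d = -3.71.
First term a = -1.64.
Formula: S_i = -1.64 - 3.71*i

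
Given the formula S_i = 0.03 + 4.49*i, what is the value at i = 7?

S_7 = 0.03 + 4.49*7 = 0.03 + 31.43 = 31.46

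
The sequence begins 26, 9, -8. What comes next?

Differences: 9 - 26 = -17
This is an arithmetic sequence with common difference d = -17.
Next term = -8 + -17 = -25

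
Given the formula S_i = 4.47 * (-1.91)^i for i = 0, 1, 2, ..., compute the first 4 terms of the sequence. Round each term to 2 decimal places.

This is a geometric sequence.
i=0: S_0 = 4.47 * (-1.91)^0 = 4.47
i=1: S_1 = 4.47 * (-1.91)^1 ≈ -8.54
i=2: S_2 = 4.47 * (-1.91)^2 ≈ 16.31
i=3: S_3 = 4.47 * (-1.91)^3 ≈ -31.15
The first 4 terms are: [4.47, -8.54, 16.31, -31.15]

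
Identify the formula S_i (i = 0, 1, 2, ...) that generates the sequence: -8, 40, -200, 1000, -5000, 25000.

Check ratios: 40 / -8 = -5.0
Common ratio r = -5.
First term a = -8.
Formula: S_i = -8 * (-5)^i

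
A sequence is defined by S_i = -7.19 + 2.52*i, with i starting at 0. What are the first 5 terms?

This is an arithmetic sequence.
i=0: S_0 = -7.19 + 2.52*0 = -7.19
i=1: S_1 = -7.19 + 2.52*1 = -4.67
i=2: S_2 = -7.19 + 2.52*2 = -2.15
i=3: S_3 = -7.19 + 2.52*3 = 0.37
i=4: S_4 = -7.19 + 2.52*4 = 2.89
The first 5 terms are: [-7.19, -4.67, -2.15, 0.37, 2.89]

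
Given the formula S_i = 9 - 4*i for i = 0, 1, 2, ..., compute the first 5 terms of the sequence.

This is an arithmetic sequence.
i=0: S_0 = 9 + -4*0 = 9
i=1: S_1 = 9 + -4*1 = 5
i=2: S_2 = 9 + -4*2 = 1
i=3: S_3 = 9 + -4*3 = -3
i=4: S_4 = 9 + -4*4 = -7
The first 5 terms are: [9, 5, 1, -3, -7]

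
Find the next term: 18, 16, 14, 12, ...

Differences: 16 - 18 = -2
This is an arithmetic sequence with common difference d = -2.
Next term = 12 + -2 = 10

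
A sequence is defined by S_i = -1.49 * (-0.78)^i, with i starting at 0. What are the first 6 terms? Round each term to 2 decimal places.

This is a geometric sequence.
i=0: S_0 = -1.49 * (-0.78)^0 = -1.49
i=1: S_1 = -1.49 * (-0.78)^1 ≈ 1.16
i=2: S_2 = -1.49 * (-0.78)^2 ≈ -0.91
i=3: S_3 = -1.49 * (-0.78)^3 ≈ 0.71
i=4: S_4 = -1.49 * (-0.78)^4 ≈ -0.55
i=5: S_5 = -1.49 * (-0.78)^5 ≈ 0.43
The first 6 terms are: [-1.49, 1.16, -0.91, 0.71, -0.55, 0.43]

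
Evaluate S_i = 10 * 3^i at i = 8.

S_8 = 10 * 3^8 = 10 * 6561 = 65610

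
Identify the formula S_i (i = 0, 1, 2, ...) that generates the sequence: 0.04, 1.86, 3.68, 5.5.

Check differences: 1.86 - 0.04 = 1.82
3.68 - 1.86 = 1.82
Common difference d = 1.82.
First term a = 0.04.
Formula: S_i = 0.04 + 1.82*i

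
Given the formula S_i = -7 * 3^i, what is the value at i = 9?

S_9 = -7 * 3^9 = -7 * 19683 = -137781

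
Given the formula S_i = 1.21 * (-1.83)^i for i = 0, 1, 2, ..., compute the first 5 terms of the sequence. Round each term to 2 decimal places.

This is a geometric sequence.
i=0: S_0 = 1.21 * (-1.83)^0 = 1.21
i=1: S_1 = 1.21 * (-1.83)^1 ≈ -2.21
i=2: S_2 = 1.21 * (-1.83)^2 ≈ 4.05
i=3: S_3 = 1.21 * (-1.83)^3 ≈ -7.42
i=4: S_4 = 1.21 * (-1.83)^4 ≈ 13.57
The first 5 terms are: [1.21, -2.21, 4.05, -7.42, 13.57]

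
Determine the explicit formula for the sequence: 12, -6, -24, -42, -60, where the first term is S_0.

Check differences: -6 - 12 = -18
-24 - -6 = -18
Common difference d = -18.
First term a = 12.
Formula: S_i = 12 - 18*i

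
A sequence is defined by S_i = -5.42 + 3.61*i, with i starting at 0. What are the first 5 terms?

This is an arithmetic sequence.
i=0: S_0 = -5.42 + 3.61*0 = -5.42
i=1: S_1 = -5.42 + 3.61*1 = -1.81
i=2: S_2 = -5.42 + 3.61*2 = 1.8
i=3: S_3 = -5.42 + 3.61*3 = 5.41
i=4: S_4 = -5.42 + 3.61*4 = 9.02
The first 5 terms are: [-5.42, -1.81, 1.8, 5.41, 9.02]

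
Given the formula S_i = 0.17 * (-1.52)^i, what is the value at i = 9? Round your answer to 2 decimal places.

S_9 = 0.17 * (-1.52)^9 ≈ 0.17 * -43.3104 ≈ -7.36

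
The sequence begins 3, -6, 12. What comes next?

Ratios: -6 / 3 = -2.0
This is a geometric sequence with common ratio r = -2.
Next term = 12 * -2 = -24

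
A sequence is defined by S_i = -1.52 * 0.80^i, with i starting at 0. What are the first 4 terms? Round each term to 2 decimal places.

This is a geometric sequence.
i=0: S_0 = -1.52 * 0.8^0 = -1.52
i=1: S_1 = -1.52 * 0.8^1 ≈ -1.22
i=2: S_2 = -1.52 * 0.8^2 ≈ -0.97
i=3: S_3 = -1.52 * 0.8^3 ≈ -0.78
The first 4 terms are: [-1.52, -1.22, -0.97, -0.78]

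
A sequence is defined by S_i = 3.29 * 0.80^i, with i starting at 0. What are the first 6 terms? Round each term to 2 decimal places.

This is a geometric sequence.
i=0: S_0 = 3.29 * 0.8^0 = 3.29
i=1: S_1 = 3.29 * 0.8^1 ≈ 2.63
i=2: S_2 = 3.29 * 0.8^2 ≈ 2.11
i=3: S_3 = 3.29 * 0.8^3 ≈ 1.68
i=4: S_4 = 3.29 * 0.8^4 ≈ 1.35
i=5: S_5 = 3.29 * 0.8^5 ≈ 1.08
The first 6 terms are: [3.29, 2.63, 2.11, 1.68, 1.35, 1.08]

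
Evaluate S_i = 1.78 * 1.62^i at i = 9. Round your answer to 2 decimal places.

S_9 = 1.78 * 1.62^9 ≈ 1.78 * 76.8485 ≈ 136.79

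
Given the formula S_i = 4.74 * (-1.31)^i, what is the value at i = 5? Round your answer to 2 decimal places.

S_5 = 4.74 * (-1.31)^5 ≈ 4.74 * -3.8579 ≈ -18.29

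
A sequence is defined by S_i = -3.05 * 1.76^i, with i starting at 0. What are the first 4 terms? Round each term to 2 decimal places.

This is a geometric sequence.
i=0: S_0 = -3.05 * 1.76^0 = -3.05
i=1: S_1 = -3.05 * 1.76^1 ≈ -5.37
i=2: S_2 = -3.05 * 1.76^2 ≈ -9.45
i=3: S_3 = -3.05 * 1.76^3 ≈ -16.63
The first 4 terms are: [-3.05, -5.37, -9.45, -16.63]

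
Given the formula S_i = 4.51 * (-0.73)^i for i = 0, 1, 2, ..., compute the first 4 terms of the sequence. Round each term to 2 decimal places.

This is a geometric sequence.
i=0: S_0 = 4.51 * (-0.73)^0 = 4.51
i=1: S_1 = 4.51 * (-0.73)^1 ≈ -3.29
i=2: S_2 = 4.51 * (-0.73)^2 ≈ 2.4
i=3: S_3 = 4.51 * (-0.73)^3 ≈ -1.75
The first 4 terms are: [4.51, -3.29, 2.4, -1.75]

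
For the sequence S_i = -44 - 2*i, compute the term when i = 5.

S_5 = -44 + -2*5 = -44 + -10 = -54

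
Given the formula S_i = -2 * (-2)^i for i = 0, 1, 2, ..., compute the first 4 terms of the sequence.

This is a geometric sequence.
i=0: S_0 = -2 * (-2)^0 = -2
i=1: S_1 = -2 * (-2)^1 = 4
i=2: S_2 = -2 * (-2)^2 = -8
i=3: S_3 = -2 * (-2)^3 = 16
The first 4 terms are: [-2, 4, -8, 16]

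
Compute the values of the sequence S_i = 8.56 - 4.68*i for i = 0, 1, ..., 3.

This is an arithmetic sequence.
i=0: S_0 = 8.56 + -4.68*0 = 8.56
i=1: S_1 = 8.56 + -4.68*1 = 3.88
i=2: S_2 = 8.56 + -4.68*2 = -0.8
i=3: S_3 = 8.56 + -4.68*3 = -5.48
The first 4 terms are: [8.56, 3.88, -0.8, -5.48]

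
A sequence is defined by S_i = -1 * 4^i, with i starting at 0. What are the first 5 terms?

This is a geometric sequence.
i=0: S_0 = -1 * 4^0 = -1
i=1: S_1 = -1 * 4^1 = -4
i=2: S_2 = -1 * 4^2 = -16
i=3: S_3 = -1 * 4^3 = -64
i=4: S_4 = -1 * 4^4 = -256
The first 5 terms are: [-1, -4, -16, -64, -256]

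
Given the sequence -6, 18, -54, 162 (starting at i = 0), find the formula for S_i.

Check ratios: 18 / -6 = -3.0
Common ratio r = -3.
First term a = -6.
Formula: S_i = -6 * (-3)^i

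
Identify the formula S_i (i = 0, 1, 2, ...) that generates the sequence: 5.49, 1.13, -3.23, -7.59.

Check differences: 1.13 - 5.49 = -4.36
-3.23 - 1.13 = -4.36
Common difference d = -4.36.
First term a = 5.49.
Formula: S_i = 5.49 - 4.36*i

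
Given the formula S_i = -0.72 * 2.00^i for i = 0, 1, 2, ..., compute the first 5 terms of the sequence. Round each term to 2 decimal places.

This is a geometric sequence.
i=0: S_0 = -0.72 * 2.0^0 = -0.72
i=1: S_1 = -0.72 * 2.0^1 = -1.44
i=2: S_2 = -0.72 * 2.0^2 = -2.88
i=3: S_3 = -0.72 * 2.0^3 = -5.76
i=4: S_4 = -0.72 * 2.0^4 = -11.52
The first 5 terms are: [-0.72, -1.44, -2.88, -5.76, -11.52]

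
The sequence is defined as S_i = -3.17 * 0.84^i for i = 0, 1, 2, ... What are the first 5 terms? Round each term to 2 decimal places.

This is a geometric sequence.
i=0: S_0 = -3.17 * 0.84^0 = -3.17
i=1: S_1 = -3.17 * 0.84^1 ≈ -2.66
i=2: S_2 = -3.17 * 0.84^2 ≈ -2.24
i=3: S_3 = -3.17 * 0.84^3 ≈ -1.88
i=4: S_4 = -3.17 * 0.84^4 ≈ -1.58
The first 5 terms are: [-3.17, -2.66, -2.24, -1.88, -1.58]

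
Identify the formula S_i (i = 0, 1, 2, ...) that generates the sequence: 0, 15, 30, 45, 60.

Check differences: 15 - 0 = 15
30 - 15 = 15
Common difference d = 15.
First term a = 0.
Formula: S_i = 0 + 15*i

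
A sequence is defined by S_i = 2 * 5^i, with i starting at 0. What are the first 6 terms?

This is a geometric sequence.
i=0: S_0 = 2 * 5^0 = 2
i=1: S_1 = 2 * 5^1 = 10
i=2: S_2 = 2 * 5^2 = 50
i=3: S_3 = 2 * 5^3 = 250
i=4: S_4 = 2 * 5^4 = 1250
i=5: S_5 = 2 * 5^5 = 6250
The first 6 terms are: [2, 10, 50, 250, 1250, 6250]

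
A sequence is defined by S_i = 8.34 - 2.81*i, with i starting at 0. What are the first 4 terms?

This is an arithmetic sequence.
i=0: S_0 = 8.34 + -2.81*0 = 8.34
i=1: S_1 = 8.34 + -2.81*1 = 5.53
i=2: S_2 = 8.34 + -2.81*2 = 2.72
i=3: S_3 = 8.34 + -2.81*3 = -0.09
The first 4 terms are: [8.34, 5.53, 2.72, -0.09]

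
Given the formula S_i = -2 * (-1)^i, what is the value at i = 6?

S_6 = -2 * (-1)^6 = -2 * 1 = -2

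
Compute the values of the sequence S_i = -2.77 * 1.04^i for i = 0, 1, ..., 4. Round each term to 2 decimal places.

This is a geometric sequence.
i=0: S_0 = -2.77 * 1.04^0 = -2.77
i=1: S_1 = -2.77 * 1.04^1 ≈ -2.88
i=2: S_2 = -2.77 * 1.04^2 ≈ -3.0
i=3: S_3 = -2.77 * 1.04^3 ≈ -3.12
i=4: S_4 = -2.77 * 1.04^4 ≈ -3.24
The first 5 terms are: [-2.77, -2.88, -3.0, -3.12, -3.24]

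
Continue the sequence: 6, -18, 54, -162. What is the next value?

Ratios: -18 / 6 = -3.0
This is a geometric sequence with common ratio r = -3.
Next term = -162 * -3 = 486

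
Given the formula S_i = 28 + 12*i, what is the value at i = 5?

S_5 = 28 + 12*5 = 28 + 60 = 88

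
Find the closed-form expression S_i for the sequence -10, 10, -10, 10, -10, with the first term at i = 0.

Check ratios: 10 / -10 = -1.0
Common ratio r = -1.
First term a = -10.
Formula: S_i = -10 * (-1)^i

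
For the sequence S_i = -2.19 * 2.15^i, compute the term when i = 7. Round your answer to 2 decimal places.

S_7 = -2.19 * 2.15^7 ≈ -2.19 * 212.3583 ≈ -465.06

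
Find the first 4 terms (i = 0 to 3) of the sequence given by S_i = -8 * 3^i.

This is a geometric sequence.
i=0: S_0 = -8 * 3^0 = -8
i=1: S_1 = -8 * 3^1 = -24
i=2: S_2 = -8 * 3^2 = -72
i=3: S_3 = -8 * 3^3 = -216
The first 4 terms are: [-8, -24, -72, -216]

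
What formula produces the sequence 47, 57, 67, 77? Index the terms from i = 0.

Check differences: 57 - 47 = 10
67 - 57 = 10
Common difference d = 10.
First term a = 47.
Formula: S_i = 47 + 10*i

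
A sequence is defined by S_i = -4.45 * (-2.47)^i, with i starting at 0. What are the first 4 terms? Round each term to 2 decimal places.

This is a geometric sequence.
i=0: S_0 = -4.45 * (-2.47)^0 = -4.45
i=1: S_1 = -4.45 * (-2.47)^1 ≈ 10.99
i=2: S_2 = -4.45 * (-2.47)^2 ≈ -27.15
i=3: S_3 = -4.45 * (-2.47)^3 ≈ 67.06
The first 4 terms are: [-4.45, 10.99, -27.15, 67.06]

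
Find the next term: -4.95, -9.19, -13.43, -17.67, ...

Differences: -9.19 - -4.95 = -4.24
This is an arithmetic sequence with common difference d = -4.24.
Next term = -17.67 + -4.24 = -21.91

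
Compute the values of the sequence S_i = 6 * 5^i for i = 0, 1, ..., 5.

This is a geometric sequence.
i=0: S_0 = 6 * 5^0 = 6
i=1: S_1 = 6 * 5^1 = 30
i=2: S_2 = 6 * 5^2 = 150
i=3: S_3 = 6 * 5^3 = 750
i=4: S_4 = 6 * 5^4 = 3750
i=5: S_5 = 6 * 5^5 = 18750
The first 6 terms are: [6, 30, 150, 750, 3750, 18750]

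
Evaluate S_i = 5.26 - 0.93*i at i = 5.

S_5 = 5.26 + -0.93*5 = 5.26 + -4.65 = 0.61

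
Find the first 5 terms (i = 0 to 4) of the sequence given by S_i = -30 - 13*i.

This is an arithmetic sequence.
i=0: S_0 = -30 + -13*0 = -30
i=1: S_1 = -30 + -13*1 = -43
i=2: S_2 = -30 + -13*2 = -56
i=3: S_3 = -30 + -13*3 = -69
i=4: S_4 = -30 + -13*4 = -82
The first 5 terms are: [-30, -43, -56, -69, -82]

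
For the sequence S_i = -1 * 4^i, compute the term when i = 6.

S_6 = -1 * 4^6 = -1 * 4096 = -4096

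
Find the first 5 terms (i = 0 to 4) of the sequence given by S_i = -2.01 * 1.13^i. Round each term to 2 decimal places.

This is a geometric sequence.
i=0: S_0 = -2.01 * 1.13^0 = -2.01
i=1: S_1 = -2.01 * 1.13^1 ≈ -2.27
i=2: S_2 = -2.01 * 1.13^2 ≈ -2.57
i=3: S_3 = -2.01 * 1.13^3 ≈ -2.9
i=4: S_4 = -2.01 * 1.13^4 ≈ -3.28
The first 5 terms are: [-2.01, -2.27, -2.57, -2.9, -3.28]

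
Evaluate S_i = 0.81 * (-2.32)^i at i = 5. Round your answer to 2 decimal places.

S_5 = 0.81 * (-2.32)^5 ≈ 0.81 * -67.2109 ≈ -54.44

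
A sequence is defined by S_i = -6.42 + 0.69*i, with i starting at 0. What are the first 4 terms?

This is an arithmetic sequence.
i=0: S_0 = -6.42 + 0.69*0 = -6.42
i=1: S_1 = -6.42 + 0.69*1 = -5.73
i=2: S_2 = -6.42 + 0.69*2 = -5.04
i=3: S_3 = -6.42 + 0.69*3 = -4.35
The first 4 terms are: [-6.42, -5.73, -5.04, -4.35]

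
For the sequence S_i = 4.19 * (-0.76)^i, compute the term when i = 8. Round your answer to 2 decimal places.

S_8 = 4.19 * (-0.76)^8 ≈ 4.19 * 0.1113 ≈ 0.47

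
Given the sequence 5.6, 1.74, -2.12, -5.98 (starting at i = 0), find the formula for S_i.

Check differences: 1.74 - 5.6 = -3.86
-2.12 - 1.74 = -3.86
Common difference d = -3.86.
First term a = 5.6.
Formula: S_i = 5.60 - 3.86*i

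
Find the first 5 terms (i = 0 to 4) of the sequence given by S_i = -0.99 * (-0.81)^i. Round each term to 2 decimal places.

This is a geometric sequence.
i=0: S_0 = -0.99 * (-0.81)^0 = -0.99
i=1: S_1 = -0.99 * (-0.81)^1 ≈ 0.8
i=2: S_2 = -0.99 * (-0.81)^2 ≈ -0.65
i=3: S_3 = -0.99 * (-0.81)^3 ≈ 0.53
i=4: S_4 = -0.99 * (-0.81)^4 ≈ -0.43
The first 5 terms are: [-0.99, 0.8, -0.65, 0.53, -0.43]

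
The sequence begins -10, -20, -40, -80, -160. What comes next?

Ratios: -20 / -10 = 2.0
This is a geometric sequence with common ratio r = 2.
Next term = -160 * 2 = -320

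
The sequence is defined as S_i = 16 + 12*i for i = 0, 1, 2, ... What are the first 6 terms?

This is an arithmetic sequence.
i=0: S_0 = 16 + 12*0 = 16
i=1: S_1 = 16 + 12*1 = 28
i=2: S_2 = 16 + 12*2 = 40
i=3: S_3 = 16 + 12*3 = 52
i=4: S_4 = 16 + 12*4 = 64
i=5: S_5 = 16 + 12*5 = 76
The first 6 terms are: [16, 28, 40, 52, 64, 76]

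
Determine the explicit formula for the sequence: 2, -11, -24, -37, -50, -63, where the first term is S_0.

Check differences: -11 - 2 = -13
-24 - -11 = -13
Common difference d = -13.
First term a = 2.
Formula: S_i = 2 - 13*i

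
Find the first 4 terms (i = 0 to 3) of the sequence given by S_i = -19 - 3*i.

This is an arithmetic sequence.
i=0: S_0 = -19 + -3*0 = -19
i=1: S_1 = -19 + -3*1 = -22
i=2: S_2 = -19 + -3*2 = -25
i=3: S_3 = -19 + -3*3 = -28
The first 4 terms are: [-19, -22, -25, -28]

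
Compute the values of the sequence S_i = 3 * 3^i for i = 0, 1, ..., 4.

This is a geometric sequence.
i=0: S_0 = 3 * 3^0 = 3
i=1: S_1 = 3 * 3^1 = 9
i=2: S_2 = 3 * 3^2 = 27
i=3: S_3 = 3 * 3^3 = 81
i=4: S_4 = 3 * 3^4 = 243
The first 5 terms are: [3, 9, 27, 81, 243]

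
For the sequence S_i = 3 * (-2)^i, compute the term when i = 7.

S_7 = 3 * (-2)^7 = 3 * -128 = -384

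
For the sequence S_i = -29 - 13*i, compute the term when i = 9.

S_9 = -29 + -13*9 = -29 + -117 = -146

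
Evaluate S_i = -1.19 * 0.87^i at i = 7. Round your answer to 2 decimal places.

S_7 = -1.19 * 0.87^7 ≈ -1.19 * 0.3773 ≈ -0.45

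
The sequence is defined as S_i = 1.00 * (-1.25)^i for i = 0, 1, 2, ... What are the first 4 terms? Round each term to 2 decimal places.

This is a geometric sequence.
i=0: S_0 = 1.0 * (-1.25)^0 = 1.0
i=1: S_1 = 1.0 * (-1.25)^1 = -1.25
i=2: S_2 = 1.0 * (-1.25)^2 ≈ 1.56
i=3: S_3 = 1.0 * (-1.25)^3 ≈ -1.95
The first 4 terms are: [1.0, -1.25, 1.56, -1.95]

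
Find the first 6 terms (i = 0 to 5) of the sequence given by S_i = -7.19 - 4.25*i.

This is an arithmetic sequence.
i=0: S_0 = -7.19 + -4.25*0 = -7.19
i=1: S_1 = -7.19 + -4.25*1 = -11.44
i=2: S_2 = -7.19 + -4.25*2 = -15.69
i=3: S_3 = -7.19 + -4.25*3 = -19.94
i=4: S_4 = -7.19 + -4.25*4 = -24.19
i=5: S_5 = -7.19 + -4.25*5 = -28.44
The first 6 terms are: [-7.19, -11.44, -15.69, -19.94, -24.19, -28.44]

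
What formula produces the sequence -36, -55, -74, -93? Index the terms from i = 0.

Check differences: -55 - -36 = -19
-74 - -55 = -19
Common difference d = -19.
First term a = -36.
Formula: S_i = -36 - 19*i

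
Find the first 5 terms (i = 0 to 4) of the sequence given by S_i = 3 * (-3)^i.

This is a geometric sequence.
i=0: S_0 = 3 * (-3)^0 = 3
i=1: S_1 = 3 * (-3)^1 = -9
i=2: S_2 = 3 * (-3)^2 = 27
i=3: S_3 = 3 * (-3)^3 = -81
i=4: S_4 = 3 * (-3)^4 = 243
The first 5 terms are: [3, -9, 27, -81, 243]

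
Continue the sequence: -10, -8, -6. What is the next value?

Differences: -8 - -10 = 2
This is an arithmetic sequence with common difference d = 2.
Next term = -6 + 2 = -4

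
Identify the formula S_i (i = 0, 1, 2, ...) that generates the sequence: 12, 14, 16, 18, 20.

Check differences: 14 - 12 = 2
16 - 14 = 2
Common difference d = 2.
First term a = 12.
Formula: S_i = 12 + 2*i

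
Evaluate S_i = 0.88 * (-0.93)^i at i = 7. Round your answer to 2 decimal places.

S_7 = 0.88 * (-0.93)^7 ≈ 0.88 * -0.6017 ≈ -0.53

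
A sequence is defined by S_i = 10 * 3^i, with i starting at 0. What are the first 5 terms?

This is a geometric sequence.
i=0: S_0 = 10 * 3^0 = 10
i=1: S_1 = 10 * 3^1 = 30
i=2: S_2 = 10 * 3^2 = 90
i=3: S_3 = 10 * 3^3 = 270
i=4: S_4 = 10 * 3^4 = 810
The first 5 terms are: [10, 30, 90, 270, 810]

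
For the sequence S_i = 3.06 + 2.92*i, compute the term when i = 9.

S_9 = 3.06 + 2.92*9 = 3.06 + 26.28 = 29.34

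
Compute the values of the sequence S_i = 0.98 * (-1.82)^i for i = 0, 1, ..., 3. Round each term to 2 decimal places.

This is a geometric sequence.
i=0: S_0 = 0.98 * (-1.82)^0 = 0.98
i=1: S_1 = 0.98 * (-1.82)^1 ≈ -1.78
i=2: S_2 = 0.98 * (-1.82)^2 ≈ 3.25
i=3: S_3 = 0.98 * (-1.82)^3 ≈ -5.91
The first 4 terms are: [0.98, -1.78, 3.25, -5.91]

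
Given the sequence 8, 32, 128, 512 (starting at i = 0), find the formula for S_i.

Check ratios: 32 / 8 = 4.0
Common ratio r = 4.
First term a = 8.
Formula: S_i = 8 * 4^i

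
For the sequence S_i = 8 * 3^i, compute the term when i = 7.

S_7 = 8 * 3^7 = 8 * 2187 = 17496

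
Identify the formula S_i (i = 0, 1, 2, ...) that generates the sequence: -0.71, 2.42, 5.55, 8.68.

Check differences: 2.42 - -0.71 = 3.13
5.55 - 2.42 = 3.13
Common difference d = 3.13.
First term a = -0.71.
Formula: S_i = -0.71 + 3.13*i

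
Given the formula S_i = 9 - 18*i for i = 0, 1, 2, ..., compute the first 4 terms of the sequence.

This is an arithmetic sequence.
i=0: S_0 = 9 + -18*0 = 9
i=1: S_1 = 9 + -18*1 = -9
i=2: S_2 = 9 + -18*2 = -27
i=3: S_3 = 9 + -18*3 = -45
The first 4 terms are: [9, -9, -27, -45]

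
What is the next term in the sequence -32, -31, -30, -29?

Differences: -31 - -32 = 1
This is an arithmetic sequence with common difference d = 1.
Next term = -29 + 1 = -28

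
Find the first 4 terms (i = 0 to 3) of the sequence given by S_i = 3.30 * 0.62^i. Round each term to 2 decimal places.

This is a geometric sequence.
i=0: S_0 = 3.3 * 0.62^0 = 3.3
i=1: S_1 = 3.3 * 0.62^1 ≈ 2.05
i=2: S_2 = 3.3 * 0.62^2 ≈ 1.27
i=3: S_3 = 3.3 * 0.62^3 ≈ 0.79
The first 4 terms are: [3.3, 2.05, 1.27, 0.79]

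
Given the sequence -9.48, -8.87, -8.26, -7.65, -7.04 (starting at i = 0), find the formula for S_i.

Check differences: -8.87 - -9.48 = 0.61
-8.26 - -8.87 = 0.61
Common difference d = 0.61.
First term a = -9.48.
Formula: S_i = -9.48 + 0.61*i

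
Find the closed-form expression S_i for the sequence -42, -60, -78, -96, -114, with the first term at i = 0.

Check differences: -60 - -42 = -18
-78 - -60 = -18
Common difference d = -18.
First term a = -42.
Formula: S_i = -42 - 18*i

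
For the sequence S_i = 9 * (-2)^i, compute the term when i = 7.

S_7 = 9 * (-2)^7 = 9 * -128 = -1152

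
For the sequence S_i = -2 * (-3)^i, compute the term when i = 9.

S_9 = -2 * (-3)^9 = -2 * -19683 = 39366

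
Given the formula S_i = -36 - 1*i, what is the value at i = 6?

S_6 = -36 + -1*6 = -36 + -6 = -42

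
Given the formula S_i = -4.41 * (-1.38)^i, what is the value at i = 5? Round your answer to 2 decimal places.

S_5 = -4.41 * (-1.38)^5 ≈ -4.41 * -5.0049 ≈ 22.07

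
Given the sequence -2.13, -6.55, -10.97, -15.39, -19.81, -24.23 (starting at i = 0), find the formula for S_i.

Check differences: -6.55 - -2.13 = -4.42
-10.97 - -6.55 = -4.42
Common difference d = -4.42.
First term a = -2.13.
Formula: S_i = -2.13 - 4.42*i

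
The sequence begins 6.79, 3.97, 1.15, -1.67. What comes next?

Differences: 3.97 - 6.79 = -2.82
This is an arithmetic sequence with common difference d = -2.82.
Next term = -1.67 + -2.82 = -4.49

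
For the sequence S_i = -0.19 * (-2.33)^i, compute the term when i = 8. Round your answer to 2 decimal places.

S_8 = -0.19 * (-2.33)^8 ≈ -0.19 * 868.6551 ≈ -165.04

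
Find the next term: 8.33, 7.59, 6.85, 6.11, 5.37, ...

Differences: 7.59 - 8.33 = -0.74
This is an arithmetic sequence with common difference d = -0.74.
Next term = 5.37 + -0.74 = 4.63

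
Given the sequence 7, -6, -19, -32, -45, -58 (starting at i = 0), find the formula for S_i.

Check differences: -6 - 7 = -13
-19 - -6 = -13
Common difference d = -13.
First term a = 7.
Formula: S_i = 7 - 13*i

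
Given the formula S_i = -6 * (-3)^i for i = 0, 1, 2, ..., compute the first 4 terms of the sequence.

This is a geometric sequence.
i=0: S_0 = -6 * (-3)^0 = -6
i=1: S_1 = -6 * (-3)^1 = 18
i=2: S_2 = -6 * (-3)^2 = -54
i=3: S_3 = -6 * (-3)^3 = 162
The first 4 terms are: [-6, 18, -54, 162]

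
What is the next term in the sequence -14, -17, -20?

Differences: -17 - -14 = -3
This is an arithmetic sequence with common difference d = -3.
Next term = -20 + -3 = -23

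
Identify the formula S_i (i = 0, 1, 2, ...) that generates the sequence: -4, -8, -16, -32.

Check ratios: -8 / -4 = 2.0
Common ratio r = 2.
First term a = -4.
Formula: S_i = -4 * 2^i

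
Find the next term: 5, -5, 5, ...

Ratios: -5 / 5 = -1.0
This is a geometric sequence with common ratio r = -1.
Next term = 5 * -1 = -5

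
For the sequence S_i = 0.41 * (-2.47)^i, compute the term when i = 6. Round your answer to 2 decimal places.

S_6 = 0.41 * (-2.47)^6 ≈ 0.41 * 227.0815 ≈ 93.1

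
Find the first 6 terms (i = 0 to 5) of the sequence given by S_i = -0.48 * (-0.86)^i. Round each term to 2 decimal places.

This is a geometric sequence.
i=0: S_0 = -0.48 * (-0.86)^0 = -0.48
i=1: S_1 = -0.48 * (-0.86)^1 ≈ 0.41
i=2: S_2 = -0.48 * (-0.86)^2 ≈ -0.36
i=3: S_3 = -0.48 * (-0.86)^3 ≈ 0.31
i=4: S_4 = -0.48 * (-0.86)^4 ≈ -0.26
i=5: S_5 = -0.48 * (-0.86)^5 ≈ 0.23
The first 6 terms are: [-0.48, 0.41, -0.36, 0.31, -0.26, 0.23]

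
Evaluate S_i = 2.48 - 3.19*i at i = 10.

S_10 = 2.48 + -3.19*10 = 2.48 + -31.9 = -29.42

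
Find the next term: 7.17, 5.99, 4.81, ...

Differences: 5.99 - 7.17 = -1.18
This is an arithmetic sequence with common difference d = -1.18.
Next term = 4.81 + -1.18 = 3.63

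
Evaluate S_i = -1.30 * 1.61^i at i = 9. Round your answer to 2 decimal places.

S_9 = -1.3 * 1.61^9 ≈ -1.3 * 72.683 ≈ -94.49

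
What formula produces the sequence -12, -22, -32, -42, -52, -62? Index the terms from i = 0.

Check differences: -22 - -12 = -10
-32 - -22 = -10
Common difference d = -10.
First term a = -12.
Formula: S_i = -12 - 10*i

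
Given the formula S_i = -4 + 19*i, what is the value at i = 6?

S_6 = -4 + 19*6 = -4 + 114 = 110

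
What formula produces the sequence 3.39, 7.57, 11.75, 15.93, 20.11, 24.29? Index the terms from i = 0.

Check differences: 7.57 - 3.39 = 4.18
11.75 - 7.57 = 4.18
Common difference d = 4.18.
First term a = 3.39.
Formula: S_i = 3.39 + 4.18*i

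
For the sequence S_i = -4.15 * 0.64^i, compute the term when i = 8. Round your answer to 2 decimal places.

S_8 = -4.15 * 0.64^8 ≈ -4.15 * 0.0281 ≈ -0.12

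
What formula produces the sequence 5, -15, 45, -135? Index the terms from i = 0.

Check ratios: -15 / 5 = -3.0
Common ratio r = -3.
First term a = 5.
Formula: S_i = 5 * (-3)^i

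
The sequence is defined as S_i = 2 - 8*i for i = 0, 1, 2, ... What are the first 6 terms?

This is an arithmetic sequence.
i=0: S_0 = 2 + -8*0 = 2
i=1: S_1 = 2 + -8*1 = -6
i=2: S_2 = 2 + -8*2 = -14
i=3: S_3 = 2 + -8*3 = -22
i=4: S_4 = 2 + -8*4 = -30
i=5: S_5 = 2 + -8*5 = -38
The first 6 terms are: [2, -6, -14, -22, -30, -38]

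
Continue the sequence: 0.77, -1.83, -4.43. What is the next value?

Differences: -1.83 - 0.77 = -2.6
This is an arithmetic sequence with common difference d = -2.6.
Next term = -4.43 + -2.6 = -7.03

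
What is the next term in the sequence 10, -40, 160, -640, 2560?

Ratios: -40 / 10 = -4.0
This is a geometric sequence with common ratio r = -4.
Next term = 2560 * -4 = -10240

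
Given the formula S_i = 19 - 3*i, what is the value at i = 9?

S_9 = 19 + -3*9 = 19 + -27 = -8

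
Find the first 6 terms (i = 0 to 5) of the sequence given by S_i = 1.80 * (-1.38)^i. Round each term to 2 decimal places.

This is a geometric sequence.
i=0: S_0 = 1.8 * (-1.38)^0 = 1.8
i=1: S_1 = 1.8 * (-1.38)^1 ≈ -2.48
i=2: S_2 = 1.8 * (-1.38)^2 ≈ 3.43
i=3: S_3 = 1.8 * (-1.38)^3 ≈ -4.73
i=4: S_4 = 1.8 * (-1.38)^4 ≈ 6.53
i=5: S_5 = 1.8 * (-1.38)^5 ≈ -9.01
The first 6 terms are: [1.8, -2.48, 3.43, -4.73, 6.53, -9.01]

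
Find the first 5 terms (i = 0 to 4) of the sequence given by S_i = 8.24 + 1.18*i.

This is an arithmetic sequence.
i=0: S_0 = 8.24 + 1.18*0 = 8.24
i=1: S_1 = 8.24 + 1.18*1 = 9.42
i=2: S_2 = 8.24 + 1.18*2 = 10.6
i=3: S_3 = 8.24 + 1.18*3 = 11.78
i=4: S_4 = 8.24 + 1.18*4 = 12.96
The first 5 terms are: [8.24, 9.42, 10.6, 11.78, 12.96]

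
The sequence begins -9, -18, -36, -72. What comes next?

Ratios: -18 / -9 = 2.0
This is a geometric sequence with common ratio r = 2.
Next term = -72 * 2 = -144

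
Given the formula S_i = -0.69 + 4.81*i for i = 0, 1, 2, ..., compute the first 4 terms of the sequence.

This is an arithmetic sequence.
i=0: S_0 = -0.69 + 4.81*0 = -0.69
i=1: S_1 = -0.69 + 4.81*1 = 4.12
i=2: S_2 = -0.69 + 4.81*2 = 8.93
i=3: S_3 = -0.69 + 4.81*3 = 13.74
The first 4 terms are: [-0.69, 4.12, 8.93, 13.74]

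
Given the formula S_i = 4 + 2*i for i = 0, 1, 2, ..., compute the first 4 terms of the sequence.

This is an arithmetic sequence.
i=0: S_0 = 4 + 2*0 = 4
i=1: S_1 = 4 + 2*1 = 6
i=2: S_2 = 4 + 2*2 = 8
i=3: S_3 = 4 + 2*3 = 10
The first 4 terms are: [4, 6, 8, 10]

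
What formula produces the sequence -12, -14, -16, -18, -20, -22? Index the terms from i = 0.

Check differences: -14 - -12 = -2
-16 - -14 = -2
Common difference d = -2.
First term a = -12.
Formula: S_i = -12 - 2*i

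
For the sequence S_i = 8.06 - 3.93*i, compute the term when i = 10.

S_10 = 8.06 + -3.93*10 = 8.06 + -39.3 = -31.24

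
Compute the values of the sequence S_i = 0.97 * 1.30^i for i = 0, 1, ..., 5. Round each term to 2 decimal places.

This is a geometric sequence.
i=0: S_0 = 0.97 * 1.3^0 = 0.97
i=1: S_1 = 0.97 * 1.3^1 ≈ 1.26
i=2: S_2 = 0.97 * 1.3^2 ≈ 1.64
i=3: S_3 = 0.97 * 1.3^3 ≈ 2.13
i=4: S_4 = 0.97 * 1.3^4 ≈ 2.77
i=5: S_5 = 0.97 * 1.3^5 ≈ 3.6
The first 6 terms are: [0.97, 1.26, 1.64, 2.13, 2.77, 3.6]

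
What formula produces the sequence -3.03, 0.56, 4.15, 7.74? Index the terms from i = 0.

Check differences: 0.56 - -3.03 = 3.59
4.15 - 0.56 = 3.59
Common difference d = 3.59.
First term a = -3.03.
Formula: S_i = -3.03 + 3.59*i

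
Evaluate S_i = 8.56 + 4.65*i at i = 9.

S_9 = 8.56 + 4.65*9 = 8.56 + 41.85 = 50.41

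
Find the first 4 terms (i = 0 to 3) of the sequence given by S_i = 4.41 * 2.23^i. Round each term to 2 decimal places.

This is a geometric sequence.
i=0: S_0 = 4.41 * 2.23^0 = 4.41
i=1: S_1 = 4.41 * 2.23^1 ≈ 9.83
i=2: S_2 = 4.41 * 2.23^2 ≈ 21.93
i=3: S_3 = 4.41 * 2.23^3 ≈ 48.9
The first 4 terms are: [4.41, 9.83, 21.93, 48.9]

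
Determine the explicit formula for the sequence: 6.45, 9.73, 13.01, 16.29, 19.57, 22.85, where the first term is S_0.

Check differences: 9.73 - 6.45 = 3.28
13.01 - 9.73 = 3.28
Common difference d = 3.28.
First term a = 6.45.
Formula: S_i = 6.45 + 3.28*i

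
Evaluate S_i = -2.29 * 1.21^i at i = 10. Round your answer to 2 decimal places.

S_10 = -2.29 * 1.21^10 ≈ -2.29 * 6.7275 ≈ -15.41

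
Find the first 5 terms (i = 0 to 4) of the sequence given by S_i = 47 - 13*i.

This is an arithmetic sequence.
i=0: S_0 = 47 + -13*0 = 47
i=1: S_1 = 47 + -13*1 = 34
i=2: S_2 = 47 + -13*2 = 21
i=3: S_3 = 47 + -13*3 = 8
i=4: S_4 = 47 + -13*4 = -5
The first 5 terms are: [47, 34, 21, 8, -5]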